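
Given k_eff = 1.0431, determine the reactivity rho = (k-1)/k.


rho = (k_eff - 1) / k_eff
rho = (1.0431 - 1) / 1.0431
rho = 0.041319

0.041319


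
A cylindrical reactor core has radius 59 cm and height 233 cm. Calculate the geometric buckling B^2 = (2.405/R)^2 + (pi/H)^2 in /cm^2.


B^2 = (2.405/R)^2 + (pi/H)^2
B^2 = (2.405/59)^2 + (pi/233)^2
B^2 = 0.0018434 /cm^2

0.0018434


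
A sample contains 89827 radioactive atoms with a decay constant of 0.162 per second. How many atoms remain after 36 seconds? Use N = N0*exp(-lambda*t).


N = N0 * exp(-lambda * t)
N = 89827 * exp(-0.162 * 36)
N = 263.39

263.39


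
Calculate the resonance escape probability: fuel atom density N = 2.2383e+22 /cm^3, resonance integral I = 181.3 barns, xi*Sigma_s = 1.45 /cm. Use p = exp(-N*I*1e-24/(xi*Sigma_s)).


p = exp(-N * I * 1e-24 / (xi*Sigma_s))
p = exp(-2.2383e+22 * 181.3 * 1e-24 / 1.45)
p = 0.060892

0.060892


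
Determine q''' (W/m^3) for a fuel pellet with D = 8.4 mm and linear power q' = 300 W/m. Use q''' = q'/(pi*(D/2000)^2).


r = D / 2 / 1000 = 8.4 / 2 / 1000 = 0.0042 m
q''' = q' / (pi * r^2)
q''' = 300 / (pi * 0.0042^2)
q''' = 5.4134e+06 W/m^3

5.4134e+06


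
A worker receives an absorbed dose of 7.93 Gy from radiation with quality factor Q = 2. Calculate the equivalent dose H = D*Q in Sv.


H = D * Q
H = 7.93 * 2
H = 15.860 Sv

15.860


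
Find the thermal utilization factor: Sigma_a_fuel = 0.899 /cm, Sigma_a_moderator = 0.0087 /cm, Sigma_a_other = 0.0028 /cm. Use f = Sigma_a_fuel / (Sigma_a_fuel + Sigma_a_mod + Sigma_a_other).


f = Sigma_a_fuel / (Sigma_a_fuel + Sigma_a_mod + Sigma_a_other)
f = 0.899 / (0.899 + 0.0087 + 0.0028)
f = 0.98737

0.98737


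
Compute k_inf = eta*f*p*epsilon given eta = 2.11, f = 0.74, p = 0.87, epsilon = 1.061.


k_inf = eta * f * p * epsilon
k_inf = 2.11 * 0.74 * 0.87 * 1.061
k_inf = 1.4413

1.4413


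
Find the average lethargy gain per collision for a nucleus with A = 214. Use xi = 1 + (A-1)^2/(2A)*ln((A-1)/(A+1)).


xi = 1 + (A-1)^2/(2A) * ln((A-1)/(A+1))
xi = 1 + (214-1)^2/(2*214) * ln((214-1)/(214 +1))
xi = 0.0093167

0.0093167


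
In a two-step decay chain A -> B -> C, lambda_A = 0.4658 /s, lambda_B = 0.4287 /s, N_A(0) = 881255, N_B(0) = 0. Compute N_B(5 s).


N_B(t) = lambda_A * N_A0 / (lambda_B - lambda_A) * [exp(-lambda_A*t) - exp(-lambda_B*t)]
exp(-0.4658*5) = 0.09739309; exp(-0.4287*5) = 0.1172438
N_B = 0.4658 * 881255 / (0.4287 - 0.4658) * (0.09739309 - 0.1172438)
N_B = 219636

219636


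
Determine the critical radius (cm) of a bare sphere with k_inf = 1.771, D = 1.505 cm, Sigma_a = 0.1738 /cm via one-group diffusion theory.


L^2 = D / Sigma_a = 1.505 / 0.1738 = 8.659379 cm^2
B_m^2 = (k_inf - 1) / L^2 = (1.771 - 1) / 8.659379 = 0.08903641 /cm^2
For a bare sphere: B_g = pi/R, so R_c = pi / sqrt(B_m^2)
R_c = pi / sqrt(0.08903641) = 10.528 cm

10.528


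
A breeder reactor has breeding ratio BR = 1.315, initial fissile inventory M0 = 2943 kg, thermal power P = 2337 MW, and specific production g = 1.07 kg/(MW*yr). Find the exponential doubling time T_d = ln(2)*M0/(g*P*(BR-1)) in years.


Breeding gain G = BR - 1 = 1.315 - 1 = 0.315
Fissile production rate = g * P * G = 1.07 * 2337 * 0.315 = 787.68585 kg/yr
T_d = ln(2) * M0 / (g * P * G)
T_d = ln(2) * 2943 / 787.68585 = 2.5898 yr

2.5898


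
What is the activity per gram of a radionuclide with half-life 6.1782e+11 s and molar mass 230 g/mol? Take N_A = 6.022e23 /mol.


lambda = ln(2) / t_half = ln(2) / 6.1782e+11 = 1.121924e-12 /s
SA = lambda * N_A / M
SA = 1.121924e-12 * 6.022e23 / 230
SA = 2.9375e+09 Bq/g

2.9375e+09


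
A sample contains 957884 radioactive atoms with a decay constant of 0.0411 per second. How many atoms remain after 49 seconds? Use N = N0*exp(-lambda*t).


N = N0 * exp(-lambda * t)
N = 957884 * exp(-0.0411 * 49)
N = 127846

127846


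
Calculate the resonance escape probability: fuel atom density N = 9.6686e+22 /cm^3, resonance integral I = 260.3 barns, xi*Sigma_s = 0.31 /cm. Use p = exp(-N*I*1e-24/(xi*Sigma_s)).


p = exp(-N * I * 1e-24 / (xi*Sigma_s))
p = exp(-9.6686e+22 * 260.3 * 1e-24 / 0.31)
p = 5.5180e-36

5.5180e-36


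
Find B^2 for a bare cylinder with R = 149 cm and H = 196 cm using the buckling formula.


B^2 = (2.405/R)^2 + (pi/H)^2
B^2 = (2.405/149)^2 + (pi/196)^2
B^2 = 5.1744e-04 /cm^2

5.1744e-04


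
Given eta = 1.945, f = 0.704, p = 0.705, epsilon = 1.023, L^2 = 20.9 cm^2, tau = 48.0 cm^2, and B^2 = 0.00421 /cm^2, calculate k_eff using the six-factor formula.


k_inf = eta*f*p*eps = 1.945*0.704*0.705*1.023 = 0.9875453
P_TNL = 1/(1 + L^2*B^2) = 1/(1 + 20.9*0.00421) = 0.9191269
P_FNL = exp(-B^2*tau) = exp(-0.00421*48.0) = 0.8170296
k_eff = k_inf * P_TNL * P_FNL = 0.9875453 * 0.9191269 * 0.8170296
k_eff = 0.74160

0.74160


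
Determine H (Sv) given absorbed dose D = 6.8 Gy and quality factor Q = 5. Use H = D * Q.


H = D * Q
H = 6.8 * 5
H = 34.000 Sv

34.000


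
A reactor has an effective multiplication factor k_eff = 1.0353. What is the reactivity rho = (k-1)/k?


rho = (k_eff - 1) / k_eff
rho = (1.0353 - 1) / 1.0353
rho = 0.034096

0.034096


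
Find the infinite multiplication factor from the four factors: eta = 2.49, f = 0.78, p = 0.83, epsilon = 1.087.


k_inf = eta * f * p * epsilon
k_inf = 2.49 * 0.78 * 0.83 * 1.087
k_inf = 1.7523

1.7523


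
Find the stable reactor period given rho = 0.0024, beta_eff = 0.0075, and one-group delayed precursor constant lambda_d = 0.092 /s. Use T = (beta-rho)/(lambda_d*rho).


T = (beta - rho) / (lambda_d * rho)
T = (0.0075 - 0.0024) / (0.092 * 0.0024)
T = 23.098 s

23.098


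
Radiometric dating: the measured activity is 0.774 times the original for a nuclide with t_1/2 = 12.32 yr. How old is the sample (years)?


lambda = ln(2) / t_half = ln(2) / 12.32 = 0.05626195 /yr
t = -ln(A/A0) / lambda
t = -ln(0.774) / 0.05626195
t = 4.5534 yr

4.5534


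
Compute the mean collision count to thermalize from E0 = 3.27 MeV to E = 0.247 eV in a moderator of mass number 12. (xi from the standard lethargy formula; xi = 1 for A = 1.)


xi = 1 + (A-1)^2/(2A)*ln((A-1)/(A+1)) = 0.1577690 (for A = 12)
n = ln(E0/E) / xi
n = ln(3.27e6 / 0.247) / 0.1577690
n = ln(1.323887e+07) / 0.1577690 = 103.94

103.94


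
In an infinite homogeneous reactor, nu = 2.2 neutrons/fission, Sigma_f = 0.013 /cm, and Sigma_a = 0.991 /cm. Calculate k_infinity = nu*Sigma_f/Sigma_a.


k_inf = nu * Sigma_f / Sigma_a
k_inf = 2.2 * 0.013 / 0.991
k_inf = 0.028860

0.028860


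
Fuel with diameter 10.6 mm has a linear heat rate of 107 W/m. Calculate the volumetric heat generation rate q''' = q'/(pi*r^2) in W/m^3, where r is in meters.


r = D / 2 / 1000 = 10.6 / 2 / 1000 = 0.0053 m
q''' = q' / (pi * r^2)
q''' = 107 / (pi * 0.0053^2)
q''' = 1.2125e+06 W/m^3

1.2125e+06


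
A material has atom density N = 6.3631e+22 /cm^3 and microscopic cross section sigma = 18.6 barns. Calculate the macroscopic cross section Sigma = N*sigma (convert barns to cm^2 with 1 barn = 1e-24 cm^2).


Sigma = N * sigma_barns * 1e-24
Sigma = 6.3631e+22 * 18.6 * 1e-24
Sigma = 1.1835 /cm

1.1835


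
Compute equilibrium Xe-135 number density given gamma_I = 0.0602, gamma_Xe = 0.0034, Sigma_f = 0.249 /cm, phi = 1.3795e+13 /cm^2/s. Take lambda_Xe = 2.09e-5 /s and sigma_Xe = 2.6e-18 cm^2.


Xe_eq = (gamma_I + gamma_Xe) * Sigma_f * phi / (lambda_Xe + sigma_Xe * phi)
Numerator = (0.0602 + 0.0034) * 0.249 * 1.3795e+13 = 2.184631e+11
Denominator = 2.09e-5 + 2.6e-18 * 1.3795e+13 = 5.676700e-05
Xe_eq = 2.184631e+11 / 5.676700e-05 = 3.8484e+15 /cm^3

3.8484e+15


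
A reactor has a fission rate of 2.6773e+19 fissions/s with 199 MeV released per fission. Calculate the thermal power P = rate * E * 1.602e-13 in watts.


P = fission_rate * E_MeV * 1.602e-13
P = 2.6773e+19 * 199 * 1.602e-13
P = 8.5352e+08 W

8.5352e+08


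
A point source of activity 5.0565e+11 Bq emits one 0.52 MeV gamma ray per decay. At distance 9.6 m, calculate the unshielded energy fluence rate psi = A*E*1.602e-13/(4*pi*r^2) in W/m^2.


psi = A * E * 1.602e-13 / (4*pi*r^2)
psi = 5.0565e+11 * 0.52 * 1.602e-13 / (4*pi*9.6^2)
psi = 3.6372e-05 W/m^2

3.6372e-05


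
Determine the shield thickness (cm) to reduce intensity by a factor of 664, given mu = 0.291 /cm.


x = ln(factor) / mu
x = ln(664) / 0.291
x = 22.331 cm

22.331


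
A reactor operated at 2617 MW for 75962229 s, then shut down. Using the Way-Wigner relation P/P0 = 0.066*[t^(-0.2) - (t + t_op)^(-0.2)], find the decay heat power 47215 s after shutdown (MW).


P/P0 = 0.066 * [t^(-0.2) - (t + t_op)^(-0.2)]
P/P0 = 0.066 * [47215^(-0.2) - (47215 + 75962229)^(-0.2)]
P/P0 = 0.066 * [0.1161941 - 0.02653545] = 0.005917471
P = 2617 * 0.005917471 = 15.486 MW

15.486


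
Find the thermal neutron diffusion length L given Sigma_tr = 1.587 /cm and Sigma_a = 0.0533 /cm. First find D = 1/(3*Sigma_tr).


D = 1 / (3 * Sigma_tr) = 1 / (3 * 1.587) = 0.2100399 cm
L = sqrt(D / Sigma_a)
L = sqrt(0.2100399 / 0.0533)
L = 1.9851 cm

1.9851


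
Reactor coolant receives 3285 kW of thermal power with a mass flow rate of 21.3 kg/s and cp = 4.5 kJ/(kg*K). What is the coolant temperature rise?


dT = Q / (m_dot * cp)
dT = 3285 / (21.3 * 4.5)
dT = 34.272 C

34.272


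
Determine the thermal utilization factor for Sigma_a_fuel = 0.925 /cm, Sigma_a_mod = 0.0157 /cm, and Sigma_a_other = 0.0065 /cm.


f = Sigma_a_fuel / (Sigma_a_fuel + Sigma_a_mod + Sigma_a_other)
f = 0.925 / (0.925 + 0.0157 + 0.0065)
f = 0.97656

0.97656


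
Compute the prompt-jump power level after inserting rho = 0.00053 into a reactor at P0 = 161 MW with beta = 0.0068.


P1/P0 = beta / (beta - rho)
P1/P0 = 0.0068 / (0.0068 - 0.00053) = 1.084530
P1 = 161 * 1.084530 = 174.61 MW

174.61


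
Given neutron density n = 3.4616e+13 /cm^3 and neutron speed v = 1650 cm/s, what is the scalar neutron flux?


phi = n * v
phi = 3.4616e+13 * 1650
phi = 5.7116e+16 /cm^2/s

5.7116e+16


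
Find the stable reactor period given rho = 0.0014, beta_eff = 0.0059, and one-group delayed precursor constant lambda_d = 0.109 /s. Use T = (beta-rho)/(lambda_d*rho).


T = (beta - rho) / (lambda_d * rho)
T = (0.0059 - 0.0014) / (0.109 * 0.0014)
T = 29.489 s

29.489


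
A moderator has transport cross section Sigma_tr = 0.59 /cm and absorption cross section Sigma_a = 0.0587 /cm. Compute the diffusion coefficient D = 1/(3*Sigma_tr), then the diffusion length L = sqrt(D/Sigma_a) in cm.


D = 1 / (3 * Sigma_tr) = 1 / (3 * 0.59) = 0.5649718 cm
L = sqrt(D / Sigma_a)
L = sqrt(0.5649718 / 0.0587)
L = 3.1024 cm

3.1024


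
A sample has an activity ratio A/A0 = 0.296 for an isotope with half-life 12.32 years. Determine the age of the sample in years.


lambda = ln(2) / t_half = ln(2) / 12.32 = 0.05626195 /yr
t = -ln(A/A0) / lambda
t = -ln(0.296) / 0.05626195
t = 21.638 yr

21.638


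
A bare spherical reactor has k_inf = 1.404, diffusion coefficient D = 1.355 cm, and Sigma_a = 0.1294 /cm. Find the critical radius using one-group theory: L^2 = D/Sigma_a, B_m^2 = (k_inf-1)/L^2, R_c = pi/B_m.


L^2 = D / Sigma_a = 1.355 / 0.1294 = 10.47141 cm^2
B_m^2 = (k_inf - 1) / L^2 = (1.404 - 1) / 10.47141 = 0.03858124 /cm^2
For a bare sphere: B_g = pi/R, so R_c = pi / sqrt(B_m^2)
R_c = pi / sqrt(0.03858124) = 15.994 cm

15.994


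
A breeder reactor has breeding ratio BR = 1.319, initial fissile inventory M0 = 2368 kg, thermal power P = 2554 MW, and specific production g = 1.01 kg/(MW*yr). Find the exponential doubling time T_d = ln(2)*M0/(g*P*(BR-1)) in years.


Breeding gain G = BR - 1 = 1.319 - 1 = 0.319
Fissile production rate = g * P * G = 1.01 * 2554 * 0.319 = 822.87326 kg/yr
T_d = ln(2) * M0 / (g * P * G)
T_d = ln(2) * 2368 / 822.87326 = 1.9947 yr

1.9947


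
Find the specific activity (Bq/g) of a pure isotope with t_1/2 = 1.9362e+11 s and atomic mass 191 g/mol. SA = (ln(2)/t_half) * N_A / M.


lambda = ln(2) / t_half = ln(2) / 1.9362e+11 = 3.579936e-12 /s
SA = lambda * N_A / M
SA = 3.579936e-12 * 6.022e23 / 191
SA = 1.1287e+10 Bq/g

1.1287e+10


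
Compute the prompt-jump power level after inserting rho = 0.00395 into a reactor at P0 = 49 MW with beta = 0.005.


P1/P0 = beta / (beta - rho)
P1/P0 = 0.005 / (0.005 - 0.00395) = 4.761905
P1 = 49 * 4.761905 = 233.33 MW

233.33


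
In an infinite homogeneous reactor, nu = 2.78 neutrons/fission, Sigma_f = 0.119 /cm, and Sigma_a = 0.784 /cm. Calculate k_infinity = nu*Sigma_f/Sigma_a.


k_inf = nu * Sigma_f / Sigma_a
k_inf = 2.78 * 0.119 / 0.784
k_inf = 0.42196

0.42196


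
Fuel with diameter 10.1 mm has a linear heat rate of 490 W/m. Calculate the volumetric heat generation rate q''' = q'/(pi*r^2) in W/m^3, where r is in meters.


r = D / 2 / 1000 = 10.1 / 2 / 1000 = 0.00505 m
q''' = q' / (pi * r^2)
q''' = 490 / (pi * 0.00505^2)
q''' = 6.1159e+06 W/m^3

6.1159e+06


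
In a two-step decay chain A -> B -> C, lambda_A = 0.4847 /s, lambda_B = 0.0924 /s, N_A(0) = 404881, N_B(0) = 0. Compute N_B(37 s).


N_B(t) = lambda_A * N_A0 / (lambda_B - lambda_A) * [exp(-lambda_A*t) - exp(-lambda_B*t)]
exp(-0.4847*37) = 1.627070e-08; exp(-0.0924*37) = 0.03275171
N_B = 0.4847 * 404881 / (0.0924 - 0.4847) * (1.627070e-08 - 0.03275171)
N_B = 16384

16384


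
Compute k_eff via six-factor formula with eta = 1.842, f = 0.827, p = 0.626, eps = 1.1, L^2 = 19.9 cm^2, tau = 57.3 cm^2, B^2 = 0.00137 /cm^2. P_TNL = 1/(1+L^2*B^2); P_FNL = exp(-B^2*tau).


k_inf = eta*f*p*eps = 1.842*0.827*0.626*1.1 = 1.048968
P_TNL = 1/(1 + L^2*B^2) = 1/(1 + 19.9*0.00137) = 0.9734605
P_FNL = exp(-B^2*tau) = exp(-0.00137*57.3) = 0.9245011
k_eff = k_inf * P_TNL * P_FNL = 1.048968 * 0.9734605 * 0.9245011
k_eff = 0.94403

0.94403


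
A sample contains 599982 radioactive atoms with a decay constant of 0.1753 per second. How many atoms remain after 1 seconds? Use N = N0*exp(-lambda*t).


N = N0 * exp(-lambda * t)
N = 599982 * exp(-0.1753 * 1)
N = 503508

503508


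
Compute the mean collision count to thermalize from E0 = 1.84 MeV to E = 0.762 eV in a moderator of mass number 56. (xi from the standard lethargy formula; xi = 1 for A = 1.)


xi = 1 + (A-1)^2/(2A)*ln((A-1)/(A+1)) = 0.03529286 (for A = 56)
n = ln(E0/E) / xi
n = ln(1.84e6 / 0.762) / 0.03529286
n = ln(2.414698e+06) / 0.03529286 = 416.43

416.43


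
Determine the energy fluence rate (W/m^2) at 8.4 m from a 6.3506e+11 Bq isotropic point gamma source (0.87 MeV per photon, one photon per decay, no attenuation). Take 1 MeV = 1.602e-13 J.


psi = A * E * 1.602e-13 / (4*pi*r^2)
psi = 6.3506e+11 * 0.87 * 1.602e-13 / (4*pi*8.4^2)
psi = 9.9822e-05 W/m^2

9.9822e-05


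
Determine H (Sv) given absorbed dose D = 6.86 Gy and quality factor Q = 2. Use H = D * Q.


H = D * Q
H = 6.86 * 2
H = 13.720 Sv

13.720


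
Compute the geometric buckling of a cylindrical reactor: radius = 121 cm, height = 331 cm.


B^2 = (2.405/R)^2 + (pi/H)^2
B^2 = (2.405/121)^2 + (pi/331)^2
B^2 = 4.8514e-04 /cm^2

4.8514e-04


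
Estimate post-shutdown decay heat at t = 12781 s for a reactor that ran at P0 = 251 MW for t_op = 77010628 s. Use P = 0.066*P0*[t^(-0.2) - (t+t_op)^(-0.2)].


P/P0 = 0.066 * [t^(-0.2) - (t + t_op)^(-0.2)]
P/P0 = 0.066 * [12781^(-0.2) - (12781 + 77010628)^(-0.2)]
P/P0 = 0.066 * [0.1508992 - 0.02646522] = 0.008212643
P = 251 * 0.008212643 = 2.0614 MW

2.0614


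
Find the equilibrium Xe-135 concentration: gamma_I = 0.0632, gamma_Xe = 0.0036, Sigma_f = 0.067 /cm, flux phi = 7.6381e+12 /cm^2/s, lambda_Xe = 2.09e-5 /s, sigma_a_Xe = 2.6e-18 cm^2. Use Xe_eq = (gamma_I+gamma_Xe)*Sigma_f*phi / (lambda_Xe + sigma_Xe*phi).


Xe_eq = (gamma_I + gamma_Xe) * Sigma_f * phi / (lambda_Xe + sigma_Xe * phi)
Numerator = (0.0632 + 0.0036) * 0.067 * 7.6381e+12 = 3.418508e+10
Denominator = 2.09e-5 + 2.6e-18 * 7.6381e+12 = 4.075906e-05
Xe_eq = 3.418508e+10 / 4.075906e-05 = 8.3871e+14 /cm^3

8.3871e+14


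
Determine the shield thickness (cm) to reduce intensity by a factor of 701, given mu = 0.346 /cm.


x = ln(factor) / mu
x = ln(701) / 0.346
x = 18.938 cm

18.938


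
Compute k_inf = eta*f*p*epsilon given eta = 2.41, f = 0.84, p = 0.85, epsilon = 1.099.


k_inf = eta * f * p * epsilon
k_inf = 2.41 * 0.84 * 0.85 * 1.099
k_inf = 1.8911

1.8911


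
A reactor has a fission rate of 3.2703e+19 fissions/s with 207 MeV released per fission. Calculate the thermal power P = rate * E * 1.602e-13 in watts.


P = fission_rate * E_MeV * 1.602e-13
P = 3.2703e+19 * 207 * 1.602e-13
P = 1.0845e+09 W

1.0845e+09


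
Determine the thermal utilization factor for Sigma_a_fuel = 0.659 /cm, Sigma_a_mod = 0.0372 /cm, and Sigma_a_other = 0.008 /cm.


f = Sigma_a_fuel / (Sigma_a_fuel + Sigma_a_mod + Sigma_a_other)
f = 0.659 / (0.659 + 0.0372 + 0.008)
f = 0.93581

0.93581


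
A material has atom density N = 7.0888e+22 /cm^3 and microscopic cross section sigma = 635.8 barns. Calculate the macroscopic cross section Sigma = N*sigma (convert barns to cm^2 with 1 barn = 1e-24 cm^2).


Sigma = N * sigma_barns * 1e-24
Sigma = 7.0888e+22 * 635.8 * 1e-24
Sigma = 45.071 /cm

45.071


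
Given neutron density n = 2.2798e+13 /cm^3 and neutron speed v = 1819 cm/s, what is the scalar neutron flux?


phi = n * v
phi = 2.2798e+13 * 1819
phi = 4.1470e+16 /cm^2/s

4.1470e+16


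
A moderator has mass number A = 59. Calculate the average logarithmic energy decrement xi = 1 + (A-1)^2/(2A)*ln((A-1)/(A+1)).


xi = 1 + (A-1)^2/(2A) * ln((A-1)/(A+1))
xi = 1 + (59-1)^2/(2*59) * ln((59-1)/(59 +1))
xi = 0.033518

0.033518


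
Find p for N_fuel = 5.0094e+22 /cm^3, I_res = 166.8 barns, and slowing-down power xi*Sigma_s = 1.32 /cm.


p = exp(-N * I * 1e-24 / (xi*Sigma_s))
p = exp(-5.0094e+22 * 166.8 * 1e-24 / 1.32)
p = 0.0017819

0.0017819


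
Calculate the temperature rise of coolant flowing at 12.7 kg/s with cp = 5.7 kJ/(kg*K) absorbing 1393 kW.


dT = Q / (m_dot * cp)
dT = 1393 / (12.7 * 5.7)
dT = 19.243 C

19.243


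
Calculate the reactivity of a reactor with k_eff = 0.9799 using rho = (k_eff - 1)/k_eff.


rho = (k_eff - 1) / k_eff
rho = (0.9799 - 1) / 0.9799
rho = -0.020512

-0.020512


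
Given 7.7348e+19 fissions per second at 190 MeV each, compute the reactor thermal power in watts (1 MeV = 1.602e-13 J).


P = fission_rate * E_MeV * 1.602e-13
P = 7.7348e+19 * 190 * 1.602e-13
P = 2.3543e+09 W

2.3543e+09


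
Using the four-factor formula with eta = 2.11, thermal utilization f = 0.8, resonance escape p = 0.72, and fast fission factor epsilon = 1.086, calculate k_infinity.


k_inf = eta * f * p * epsilon
k_inf = 2.11 * 0.8 * 0.72 * 1.086
k_inf = 1.3199

1.3199


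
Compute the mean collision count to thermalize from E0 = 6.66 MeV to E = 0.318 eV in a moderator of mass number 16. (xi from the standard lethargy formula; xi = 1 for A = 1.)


xi = 1 + (A-1)^2/(2A)*ln((A-1)/(A+1)) = 0.1199467 (for A = 16)
n = ln(E0/E) / xi
n = ln(6.66e6 / 0.318) / 0.1199467
n = ln(2.094340e+07) / 0.1199467 = 140.54

140.54


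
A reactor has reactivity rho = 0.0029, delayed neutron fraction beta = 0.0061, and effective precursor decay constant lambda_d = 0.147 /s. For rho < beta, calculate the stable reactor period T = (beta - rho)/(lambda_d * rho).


T = (beta - rho) / (lambda_d * rho)
T = (0.0061 - 0.0029) / (0.147 * 0.0029)
T = 7.5065 s

7.5065


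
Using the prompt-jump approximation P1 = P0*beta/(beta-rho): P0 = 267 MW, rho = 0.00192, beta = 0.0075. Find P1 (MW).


P1/P0 = beta / (beta - rho)
P1/P0 = 0.0075 / (0.0075 - 0.00192) = 1.344086
P1 = 267 * 1.344086 = 358.87 MW

358.87


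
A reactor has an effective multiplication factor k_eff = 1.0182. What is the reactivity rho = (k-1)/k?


rho = (k_eff - 1) / k_eff
rho = (1.0182 - 1) / 1.0182
rho = 0.017875

0.017875


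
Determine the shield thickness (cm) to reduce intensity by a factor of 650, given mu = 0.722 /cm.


x = ln(factor) / mu
x = ln(650) / 0.722
x = 8.9709 cm

8.9709


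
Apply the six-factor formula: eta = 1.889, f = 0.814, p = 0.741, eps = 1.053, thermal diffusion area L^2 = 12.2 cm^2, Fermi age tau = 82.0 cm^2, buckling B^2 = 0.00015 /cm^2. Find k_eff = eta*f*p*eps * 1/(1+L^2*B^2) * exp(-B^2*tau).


k_inf = eta*f*p*eps = 1.889*0.814*0.741*1.053 = 1.199784
P_TNL = 1/(1 + L^2*B^2) = 1/(1 + 12.2*0.00015) = 0.9981733
P_FNL = exp(-B^2*tau) = exp(-0.00015*82.0) = 0.9877753
k_eff = k_inf * P_TNL * P_FNL = 1.199784 * 0.9981733 * 0.9877753
k_eff = 1.1830

1.1830


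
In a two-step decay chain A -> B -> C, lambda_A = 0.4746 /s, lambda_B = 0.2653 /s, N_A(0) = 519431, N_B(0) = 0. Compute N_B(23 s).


N_B(t) = lambda_A * N_A0 / (lambda_B - lambda_A) * [exp(-lambda_A*t) - exp(-lambda_B*t)]
exp(-0.4746*23) = 1.816889e-05; exp(-0.2653*23) = 0.002238610
N_B = 0.4746 * 519431 / (0.2653 - 0.4746) * (1.816889e-05 - 0.002238610)
N_B = 2615.3

2615.3


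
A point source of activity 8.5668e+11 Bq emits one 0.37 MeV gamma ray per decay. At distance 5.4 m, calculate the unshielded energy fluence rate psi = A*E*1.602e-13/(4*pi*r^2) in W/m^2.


psi = A * E * 1.602e-13 / (4*pi*r^2)
psi = 8.5668e+11 * 0.37 * 1.602e-13 / (4*pi*5.4^2)
psi = 1.3858e-04 W/m^2

1.3858e-04


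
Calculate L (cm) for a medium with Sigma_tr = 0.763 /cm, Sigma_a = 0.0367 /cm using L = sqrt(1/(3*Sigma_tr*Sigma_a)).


D = 1 / (3 * Sigma_tr) = 1 / (3 * 0.763) = 0.4368720 cm
L = sqrt(D / Sigma_a)
L = sqrt(0.4368720 / 0.0367)
L = 3.4502 cm

3.4502


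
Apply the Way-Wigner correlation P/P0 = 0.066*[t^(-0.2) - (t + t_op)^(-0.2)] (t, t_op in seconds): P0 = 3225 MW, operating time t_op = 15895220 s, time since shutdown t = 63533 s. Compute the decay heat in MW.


P/P0 = 0.066 * [t^(-0.2) - (t + t_op)^(-0.2)]
P/P0 = 0.066 * [63533^(-0.2) - (63533 + 15895220)^(-0.2)]
P/P0 = 0.066 * [0.1094965 - 0.03625770] = 0.004833761
P = 3225 * 0.004833761 = 15.589 MW

15.589


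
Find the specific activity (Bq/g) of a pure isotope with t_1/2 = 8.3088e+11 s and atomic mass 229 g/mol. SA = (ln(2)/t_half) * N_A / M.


lambda = ln(2) / t_half = ln(2) / 8.3088e+11 = 8.342326e-13 /s
SA = lambda * N_A / M
SA = 8.342326e-13 * 6.022e23 / 229
SA = 2.1938e+09 Bq/g

2.1938e+09


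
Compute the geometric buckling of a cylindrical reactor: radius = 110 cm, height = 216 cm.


B^2 = (2.405/R)^2 + (pi/H)^2
B^2 = (2.405/110)^2 + (pi/216)^2
B^2 = 6.8956e-04 /cm^2

6.8956e-04


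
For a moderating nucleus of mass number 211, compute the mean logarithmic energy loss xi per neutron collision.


xi = 1 + (A-1)^2/(2A) * ln((A-1)/(A+1))
xi = 1 + (211-1)^2/(2*211) * ln((211-1)/(211 +1))
xi = 0.0094488

0.0094488


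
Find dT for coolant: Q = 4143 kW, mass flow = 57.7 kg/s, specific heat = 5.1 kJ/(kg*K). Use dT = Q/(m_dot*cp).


dT = Q / (m_dot * cp)
dT = 4143 / (57.7 * 5.1)
dT = 14.079 C

14.079


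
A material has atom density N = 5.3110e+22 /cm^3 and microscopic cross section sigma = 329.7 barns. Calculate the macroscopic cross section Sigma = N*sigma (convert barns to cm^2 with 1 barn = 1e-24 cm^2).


Sigma = N * sigma_barns * 1e-24
Sigma = 5.3110e+22 * 329.7 * 1e-24
Sigma = 17.510 /cm

17.510


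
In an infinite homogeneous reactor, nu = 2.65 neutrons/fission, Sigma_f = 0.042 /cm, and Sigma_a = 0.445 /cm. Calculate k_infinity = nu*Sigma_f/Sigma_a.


k_inf = nu * Sigma_f / Sigma_a
k_inf = 2.65 * 0.042 / 0.445
k_inf = 0.25011

0.25011


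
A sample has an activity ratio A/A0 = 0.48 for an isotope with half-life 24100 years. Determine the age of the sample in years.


lambda = ln(2) / t_half = ln(2) / 24100 = 2.876129e-05 /yr
t = -ln(A/A0) / lambda
t = -ln(0.48) / 2.876129e-05
t = 25519 yr

25519


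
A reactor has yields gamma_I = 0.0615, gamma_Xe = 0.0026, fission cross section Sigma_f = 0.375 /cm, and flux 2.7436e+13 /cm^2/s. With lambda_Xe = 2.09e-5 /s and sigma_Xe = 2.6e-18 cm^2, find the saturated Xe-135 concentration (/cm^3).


Xe_eq = (gamma_I + gamma_Xe) * Sigma_f * phi / (lambda_Xe + sigma_Xe * phi)
Numerator = (0.0615 + 0.0026) * 0.375 * 2.7436e+13 = 6.594929e+11
Denominator = 2.09e-5 + 2.6e-18 * 2.7436e+13 = 9.223360e-05
Xe_eq = 6.594929e+11 / 9.223360e-05 = 7.1502e+15 /cm^3

7.1502e+15


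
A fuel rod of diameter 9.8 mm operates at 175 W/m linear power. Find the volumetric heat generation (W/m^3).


r = D / 2 / 1000 = 9.8 / 2 / 1000 = 0.0049 m
q''' = q' / (pi * r^2)
q''' = 175 / (pi * 0.0049^2)
q''' = 2.3200e+06 W/m^3

2.3200e+06


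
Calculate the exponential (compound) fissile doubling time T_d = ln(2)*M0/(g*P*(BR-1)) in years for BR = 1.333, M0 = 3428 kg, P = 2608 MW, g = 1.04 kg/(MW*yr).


Breeding gain G = BR - 1 = 1.333 - 1 = 0.333
Fissile production rate = g * P * G = 1.04 * 2608 * 0.333 = 903.20256 kg/yr
T_d = ln(2) * M0 / (g * P * G)
T_d = ln(2) * 3428 / 903.20256 = 2.6308 yr

2.6308


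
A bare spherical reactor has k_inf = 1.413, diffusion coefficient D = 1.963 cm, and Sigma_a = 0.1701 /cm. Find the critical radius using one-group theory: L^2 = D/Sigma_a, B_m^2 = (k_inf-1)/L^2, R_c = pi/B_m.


L^2 = D / Sigma_a = 1.963 / 0.1701 = 11.54027 cm^2
B_m^2 = (k_inf - 1) / L^2 = (1.413 - 1) / 11.54027 = 0.03578772 /cm^2
For a bare sphere: B_g = pi/R, so R_c = pi / sqrt(B_m^2)
R_c = pi / sqrt(0.03578772) = 16.607 cm

16.607


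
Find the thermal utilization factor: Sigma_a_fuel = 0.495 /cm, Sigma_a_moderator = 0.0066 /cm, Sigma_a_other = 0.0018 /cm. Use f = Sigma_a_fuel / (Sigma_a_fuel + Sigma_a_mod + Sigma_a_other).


f = Sigma_a_fuel / (Sigma_a_fuel + Sigma_a_mod + Sigma_a_other)
f = 0.495 / (0.495 + 0.0066 + 0.0018)
f = 0.98331

0.98331


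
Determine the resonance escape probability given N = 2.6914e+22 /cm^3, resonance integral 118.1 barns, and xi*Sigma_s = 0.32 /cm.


p = exp(-N * I * 1e-24 / (xi*Sigma_s))
p = exp(-2.6914e+22 * 118.1 * 1e-24 / 0.32)
p = 4.8548e-05

4.8548e-05


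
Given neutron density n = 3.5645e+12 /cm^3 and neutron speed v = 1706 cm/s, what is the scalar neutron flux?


phi = n * v
phi = 3.5645e+12 * 1706
phi = 6.0810e+15 /cm^2/s

6.0810e+15


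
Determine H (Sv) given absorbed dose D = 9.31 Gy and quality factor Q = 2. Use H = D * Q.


H = D * Q
H = 9.31 * 2
H = 18.620 Sv

18.620


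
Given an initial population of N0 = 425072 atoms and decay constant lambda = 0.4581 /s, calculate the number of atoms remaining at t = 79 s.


N = N0 * exp(-lambda * t)
N = 425072 * exp(-0.4581 * 79)
N = 8.1543e-11

8.1543e-11


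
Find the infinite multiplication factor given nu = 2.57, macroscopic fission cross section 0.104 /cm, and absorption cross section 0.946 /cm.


k_inf = nu * Sigma_f / Sigma_a
k_inf = 2.57 * 0.104 / 0.946
k_inf = 0.28254

0.28254


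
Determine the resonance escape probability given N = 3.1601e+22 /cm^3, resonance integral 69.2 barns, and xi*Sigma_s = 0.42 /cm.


p = exp(-N * I * 1e-24 / (xi*Sigma_s))
p = exp(-3.1601e+22 * 69.2 * 1e-24 / 0.42)
p = 0.0054801

0.0054801


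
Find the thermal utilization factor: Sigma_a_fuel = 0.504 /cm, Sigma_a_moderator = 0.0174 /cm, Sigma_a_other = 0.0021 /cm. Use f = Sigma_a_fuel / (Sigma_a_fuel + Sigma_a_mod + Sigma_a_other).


f = Sigma_a_fuel / (Sigma_a_fuel + Sigma_a_mod + Sigma_a_other)
f = 0.504 / (0.504 + 0.0174 + 0.0021)
f = 0.96275

0.96275


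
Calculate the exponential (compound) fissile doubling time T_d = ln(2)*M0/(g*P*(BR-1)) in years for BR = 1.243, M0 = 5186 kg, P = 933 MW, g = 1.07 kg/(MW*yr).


Breeding gain G = BR - 1 = 1.243 - 1 = 0.243
Fissile production rate = g * P * G = 1.07 * 933 * 0.243 = 242.58933 kg/yr
T_d = ln(2) * M0 / (g * P * G)
T_d = ln(2) * 5186 / 242.58933 = 14.818 yr

14.818


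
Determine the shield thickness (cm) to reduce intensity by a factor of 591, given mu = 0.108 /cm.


x = ln(factor) / mu
x = ln(591) / 0.108
x = 59.091 cm

59.091


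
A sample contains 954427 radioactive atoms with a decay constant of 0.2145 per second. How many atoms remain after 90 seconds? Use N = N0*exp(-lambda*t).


N = N0 * exp(-lambda * t)
N = 954427 * exp(-0.2145 * 90)
N = 0.0039417

0.0039417


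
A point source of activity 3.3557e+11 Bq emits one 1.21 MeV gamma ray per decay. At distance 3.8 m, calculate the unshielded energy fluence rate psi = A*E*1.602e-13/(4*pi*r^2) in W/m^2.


psi = A * E * 1.602e-13 / (4*pi*r^2)
psi = 3.3557e+11 * 1.21 * 1.602e-13 / (4*pi*3.8^2)
psi = 3.5847e-04 W/m^2

3.5847e-04


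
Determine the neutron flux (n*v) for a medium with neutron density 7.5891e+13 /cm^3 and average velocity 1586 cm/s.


phi = n * v
phi = 7.5891e+13 * 1586
phi = 1.2036e+17 /cm^2/s

1.2036e+17


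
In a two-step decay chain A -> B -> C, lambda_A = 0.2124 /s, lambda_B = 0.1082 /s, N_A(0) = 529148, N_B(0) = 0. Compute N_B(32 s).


N_B(t) = lambda_A * N_A0 / (lambda_B - lambda_A) * [exp(-lambda_A*t) - exp(-lambda_B*t)]
exp(-0.2124*32) = 0.001117345; exp(-0.1082*32) = 0.03135442
N_B = 0.2124 * 529148 / (0.1082 - 0.2124) * (0.001117345 - 0.03135442)
N_B = 32614

32614


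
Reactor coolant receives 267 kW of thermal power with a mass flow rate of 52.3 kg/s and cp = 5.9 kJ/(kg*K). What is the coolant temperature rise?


dT = Q / (m_dot * cp)
dT = 267 / (52.3 * 5.9)
dT = 0.86528 C

0.86528


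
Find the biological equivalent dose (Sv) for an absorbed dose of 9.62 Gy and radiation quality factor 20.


H = D * Q
H = 9.62 * 20
H = 192.40 Sv

192.40


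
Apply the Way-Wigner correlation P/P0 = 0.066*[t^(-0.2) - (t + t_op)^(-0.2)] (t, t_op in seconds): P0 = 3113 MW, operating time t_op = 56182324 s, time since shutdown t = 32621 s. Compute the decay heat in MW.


P/P0 = 0.066 * [t^(-0.2) - (t + t_op)^(-0.2)]
P/P0 = 0.066 * [32621^(-0.2) - (32621 + 56182324)^(-0.2)]
P/P0 = 0.066 * [0.1251125 - 0.02818575] = 0.006397165
P = 3113 * 0.006397165 = 19.914 MW

19.914


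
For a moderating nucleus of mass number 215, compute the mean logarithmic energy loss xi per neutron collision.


xi = 1 + (A-1)^2/(2A) * ln((A-1)/(A+1))
xi = 1 + (215-1)^2/(2*215) * ln((215-1)/(215 +1))
xi = 0.0092735

0.0092735


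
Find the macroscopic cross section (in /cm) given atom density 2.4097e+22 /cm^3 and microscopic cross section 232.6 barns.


Sigma = N * sigma_barns * 1e-24
Sigma = 2.4097e+22 * 232.6 * 1e-24
Sigma = 5.6050 /cm

5.6050


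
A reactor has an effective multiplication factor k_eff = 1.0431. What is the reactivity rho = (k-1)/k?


rho = (k_eff - 1) / k_eff
rho = (1.0431 - 1) / 1.0431
rho = 0.041319

0.041319


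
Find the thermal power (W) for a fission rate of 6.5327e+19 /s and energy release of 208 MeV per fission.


P = fission_rate * E_MeV * 1.602e-13
P = 6.5327e+19 * 208 * 1.602e-13
P = 2.1768e+09 W

2.1768e+09


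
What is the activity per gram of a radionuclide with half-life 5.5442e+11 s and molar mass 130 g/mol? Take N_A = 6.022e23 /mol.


lambda = ln(2) / t_half = ln(2) / 5.5442e+11 = 1.250220e-12 /s
SA = lambda * N_A / M
SA = 1.250220e-12 * 6.022e23 / 130
SA = 5.7914e+09 Bq/g

5.7914e+09


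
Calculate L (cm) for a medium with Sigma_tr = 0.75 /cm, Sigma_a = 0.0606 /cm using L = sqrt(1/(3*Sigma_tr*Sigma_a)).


D = 1 / (3 * Sigma_tr) = 1 / (3 * 0.75) = 0.4444444 cm
L = sqrt(D / Sigma_a)
L = sqrt(0.4444444 / 0.0606)
L = 2.7081 cm

2.7081


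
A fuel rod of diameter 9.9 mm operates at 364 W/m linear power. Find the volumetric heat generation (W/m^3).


r = D / 2 / 1000 = 9.9 / 2 / 1000 = 0.00495 m
q''' = q' / (pi * r^2)
q''' = 364 / (pi * 0.00495^2)
q''' = 4.7287e+06 W/m^3

4.7287e+06


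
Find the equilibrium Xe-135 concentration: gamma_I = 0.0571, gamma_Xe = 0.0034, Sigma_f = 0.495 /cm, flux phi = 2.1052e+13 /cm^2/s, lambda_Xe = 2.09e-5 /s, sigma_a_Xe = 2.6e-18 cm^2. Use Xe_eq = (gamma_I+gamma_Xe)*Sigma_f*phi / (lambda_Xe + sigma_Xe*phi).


Xe_eq = (gamma_I + gamma_Xe) * Sigma_f * phi / (lambda_Xe + sigma_Xe * phi)
Numerator = (0.0571 + 0.0034) * 0.495 * 2.1052e+13 = 6.304548e+11
Denominator = 2.09e-5 + 2.6e-18 * 2.1052e+13 = 7.563520e-05
Xe_eq = 6.304548e+11 / 7.563520e-05 = 8.3355e+15 /cm^3

8.3355e+15


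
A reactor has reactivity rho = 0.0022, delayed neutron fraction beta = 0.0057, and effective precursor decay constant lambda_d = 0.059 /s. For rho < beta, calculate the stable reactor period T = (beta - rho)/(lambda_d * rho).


T = (beta - rho) / (lambda_d * rho)
T = (0.0057 - 0.0022) / (0.059 * 0.0022)
T = 26.965 s

26.965


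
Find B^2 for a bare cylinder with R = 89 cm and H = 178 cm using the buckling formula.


B^2 = (2.405/R)^2 + (pi/H)^2
B^2 = (2.405/89)^2 + (pi/178)^2
B^2 = 0.0010417 /cm^2

0.0010417


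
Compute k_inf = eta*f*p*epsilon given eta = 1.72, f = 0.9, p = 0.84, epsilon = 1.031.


k_inf = eta * f * p * epsilon
k_inf = 1.72 * 0.9 * 0.84 * 1.031
k_inf = 1.3406

1.3406


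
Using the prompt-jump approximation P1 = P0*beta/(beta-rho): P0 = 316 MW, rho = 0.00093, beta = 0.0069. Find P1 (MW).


P1/P0 = beta / (beta - rho)
P1/P0 = 0.0069 / (0.0069 - 0.00093) = 1.155779
P1 = 316 * 1.155779 = 365.23 MW

365.23


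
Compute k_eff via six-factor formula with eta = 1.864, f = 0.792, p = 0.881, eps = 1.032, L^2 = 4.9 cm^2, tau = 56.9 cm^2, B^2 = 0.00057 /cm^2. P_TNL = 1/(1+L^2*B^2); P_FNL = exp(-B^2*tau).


k_inf = eta*f*p*eps = 1.864*0.792*0.881*1.032 = 1.342229
P_TNL = 1/(1 + L^2*B^2) = 1/(1 + 4.9*0.00057) = 0.9972148
P_FNL = exp(-B^2*tau) = exp(-0.00057*56.9) = 0.9680873
k_eff = k_inf * P_TNL * P_FNL = 1.342229 * 0.9972148 * 0.9680873
k_eff = 1.2958

1.2958


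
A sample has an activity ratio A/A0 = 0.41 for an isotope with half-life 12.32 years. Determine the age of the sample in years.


lambda = ln(2) / t_half = ln(2) / 12.32 = 0.05626195 /yr
t = -ln(A/A0) / lambda
t = -ln(0.41) / 0.05626195
t = 15.847 yr

15.847


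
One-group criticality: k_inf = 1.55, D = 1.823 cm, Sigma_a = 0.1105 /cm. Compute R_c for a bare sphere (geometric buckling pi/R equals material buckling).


L^2 = D / Sigma_a = 1.823 / 0.1105 = 16.49774 cm^2
B_m^2 = (k_inf - 1) / L^2 = (1.55 - 1) / 16.49774 = 0.03333790 /cm^2
For a bare sphere: B_g = pi/R, so R_c = pi / sqrt(B_m^2)
R_c = pi / sqrt(0.03333790) = 17.206 cm

17.206


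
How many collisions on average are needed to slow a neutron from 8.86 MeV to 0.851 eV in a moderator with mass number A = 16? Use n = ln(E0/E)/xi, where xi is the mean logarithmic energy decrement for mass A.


xi = 1 + (A-1)^2/(2A)*ln((A-1)/(A+1)) = 0.1199467 (for A = 16)
n = ln(E0/E) / xi
n = ln(8.86e6 / 0.851) / 0.1199467
n = ln(1.041128e+07) / 0.1199467 = 134.71

134.71


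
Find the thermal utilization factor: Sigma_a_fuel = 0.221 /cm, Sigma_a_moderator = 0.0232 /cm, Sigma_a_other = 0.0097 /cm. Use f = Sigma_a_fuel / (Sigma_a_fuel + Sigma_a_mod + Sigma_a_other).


f = Sigma_a_fuel / (Sigma_a_fuel + Sigma_a_mod + Sigma_a_other)
f = 0.221 / (0.221 + 0.0232 + 0.0097)
f = 0.87042

0.87042


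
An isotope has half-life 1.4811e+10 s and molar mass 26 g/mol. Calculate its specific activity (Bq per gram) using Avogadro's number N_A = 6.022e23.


lambda = ln(2) / t_half = ln(2) / 1.4811e+10 = 4.679949e-11 /s
SA = lambda * N_A / M
SA = 4.679949e-11 * 6.022e23 / 26
SA = 1.0839e+12 Bq/g

1.0839e+12


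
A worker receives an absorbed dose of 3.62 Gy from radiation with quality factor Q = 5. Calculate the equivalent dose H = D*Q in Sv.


H = D * Q
H = 3.62 * 5
H = 18.100 Sv

18.100


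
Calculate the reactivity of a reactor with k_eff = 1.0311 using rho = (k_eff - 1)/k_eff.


rho = (k_eff - 1) / k_eff
rho = (1.0311 - 1) / 1.0311
rho = 0.030162

0.030162


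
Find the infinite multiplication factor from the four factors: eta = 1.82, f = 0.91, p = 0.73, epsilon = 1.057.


k_inf = eta * f * p * epsilon
k_inf = 1.82 * 0.91 * 0.73 * 1.057
k_inf = 1.2779

1.2779


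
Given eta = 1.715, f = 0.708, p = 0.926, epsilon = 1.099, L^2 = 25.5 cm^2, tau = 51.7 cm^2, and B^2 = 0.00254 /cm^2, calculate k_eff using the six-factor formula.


k_inf = eta*f*p*eps = 1.715*0.708*0.926*1.099 = 1.235680
P_TNL = 1/(1 + L^2*B^2) = 1/(1 + 25.5*0.00254) = 0.9391700
P_FNL = exp(-B^2*tau) = exp(-0.00254*51.7) = 0.8769389
k_eff = k_inf * P_TNL * P_FNL = 1.235680 * 0.9391700 * 0.8769389
k_eff = 1.0177

1.0177


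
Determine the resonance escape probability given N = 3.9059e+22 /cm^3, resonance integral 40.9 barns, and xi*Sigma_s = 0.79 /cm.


p = exp(-N * I * 1e-24 / (xi*Sigma_s))
p = exp(-3.9059e+22 * 40.9 * 1e-24 / 0.79)
p = 0.13237

0.13237


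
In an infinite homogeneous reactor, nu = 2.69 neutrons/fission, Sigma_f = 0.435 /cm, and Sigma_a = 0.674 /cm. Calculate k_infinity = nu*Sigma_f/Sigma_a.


k_inf = nu * Sigma_f / Sigma_a
k_inf = 2.69 * 0.435 / 0.674
k_inf = 1.7361

1.7361


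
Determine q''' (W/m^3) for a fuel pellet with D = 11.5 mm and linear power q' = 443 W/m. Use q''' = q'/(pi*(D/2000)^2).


r = D / 2 / 1000 = 11.5 / 2 / 1000 = 0.00575 m
q''' = q' / (pi * r^2)
q''' = 443 / (pi * 0.00575^2)
q''' = 4.2650e+06 W/m^3

4.2650e+06


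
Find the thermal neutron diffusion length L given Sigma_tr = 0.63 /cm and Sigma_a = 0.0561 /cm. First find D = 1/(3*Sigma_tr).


D = 1 / (3 * Sigma_tr) = 1 / (3 * 0.63) = 0.5291005 cm
L = sqrt(D / Sigma_a)
L = sqrt(0.5291005 / 0.0561)
L = 3.0711 cm

3.0711


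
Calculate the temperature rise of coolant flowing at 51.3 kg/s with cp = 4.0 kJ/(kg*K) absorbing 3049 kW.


dT = Q / (m_dot * cp)
dT = 3049 / (51.3 * 4.0)
dT = 14.859 C

14.859


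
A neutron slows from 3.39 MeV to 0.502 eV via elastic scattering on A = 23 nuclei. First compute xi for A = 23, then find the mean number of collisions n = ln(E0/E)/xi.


xi = 1 + (A-1)^2/(2A)*ln((A-1)/(A+1)) = 0.08448899 (for A = 23)
n = ln(E0/E) / xi
n = ln(3.39e6 / 0.502) / 0.08448899
n = ln(6.752988e+06) / 0.08448899 = 186.12

186.12


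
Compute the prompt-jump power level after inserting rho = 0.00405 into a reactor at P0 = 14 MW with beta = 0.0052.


P1/P0 = beta / (beta - rho)
P1/P0 = 0.0052 / (0.0052 - 0.00405) = 4.521739
P1 = 14 * 4.521739 = 63.304 MW

63.304


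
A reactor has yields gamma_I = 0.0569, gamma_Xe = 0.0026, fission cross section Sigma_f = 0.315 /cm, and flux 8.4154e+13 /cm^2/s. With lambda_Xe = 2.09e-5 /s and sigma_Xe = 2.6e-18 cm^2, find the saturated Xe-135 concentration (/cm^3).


Xe_eq = (gamma_I + gamma_Xe) * Sigma_f * phi / (lambda_Xe + sigma_Xe * phi)
Numerator = (0.0569 + 0.0026) * 0.315 * 8.4154e+13 = 1.577256e+12
Denominator = 2.09e-5 + 2.6e-18 * 8.4154e+13 = 2.397004e-04
Xe_eq = 1.577256e+12 / 2.397004e-04 = 6.5801e+15 /cm^3

6.5801e+15


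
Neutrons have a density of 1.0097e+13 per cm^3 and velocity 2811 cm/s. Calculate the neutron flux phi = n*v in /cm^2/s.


phi = n * v
phi = 1.0097e+13 * 2811
phi = 2.8383e+16 /cm^2/s

2.8383e+16


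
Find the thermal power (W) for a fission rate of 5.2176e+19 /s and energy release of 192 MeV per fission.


P = fission_rate * E_MeV * 1.602e-13
P = 5.2176e+19 * 192 * 1.602e-13
P = 1.6049e+09 W

1.6049e+09


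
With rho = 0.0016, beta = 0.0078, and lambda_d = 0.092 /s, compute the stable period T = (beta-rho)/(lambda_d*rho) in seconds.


T = (beta - rho) / (lambda_d * rho)
T = (0.0078 - 0.0016) / (0.092 * 0.0016)
T = 42.120 s

42.120


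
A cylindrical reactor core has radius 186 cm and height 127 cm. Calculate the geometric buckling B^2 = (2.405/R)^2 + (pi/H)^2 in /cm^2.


B^2 = (2.405/R)^2 + (pi/H)^2
B^2 = (2.405/186)^2 + (pi/127)^2
B^2 = 7.7910e-04 /cm^2

7.7910e-04


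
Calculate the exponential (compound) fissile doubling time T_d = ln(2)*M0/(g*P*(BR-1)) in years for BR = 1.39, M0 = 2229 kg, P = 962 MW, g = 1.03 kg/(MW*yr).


Breeding gain G = BR - 1 = 1.39 - 1 = 0.39
Fissile production rate = g * P * G = 1.03 * 962 * 0.39 = 386.4354 kg/yr
T_d = ln(2) * M0 / (g * P * G)
T_d = ln(2) * 2229 / 386.4354 = 3.9981 yr

3.9981


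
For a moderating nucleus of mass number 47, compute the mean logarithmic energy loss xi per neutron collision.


xi = 1 + (A-1)^2/(2A) * ln((A-1)/(A+1))
xi = 1 + (47-1)^2/(2*47) * ln((47-1)/(47 +1))
xi = 0.041956

0.041956


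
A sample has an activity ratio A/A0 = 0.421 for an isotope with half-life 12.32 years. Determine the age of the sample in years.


lambda = ln(2) / t_half = ln(2) / 12.32 = 0.05626195 /yr
t = -ln(A/A0) / lambda
t = -ln(0.421) / 0.05626195
t = 15.377 yr

15.377
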